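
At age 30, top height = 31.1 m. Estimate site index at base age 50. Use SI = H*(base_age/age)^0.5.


Formula: SI = H_dom * (base_age / age)^0.5
Age ratio = 50 / 30 = 1.66667
sqrt(age_ratio) = 1.29099
SI = 31.1 * 1.29099 = 40.1 m

40.1


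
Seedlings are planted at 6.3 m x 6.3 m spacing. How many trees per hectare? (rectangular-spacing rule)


Formula: TPH = 10000 m^2/ha / (spacing_x * spacing_y)
Area per tree = 6.3 m * 6.3 m = 39.69 m^2
TPH = 10000 / 39.69 = 252 trees/ha

252


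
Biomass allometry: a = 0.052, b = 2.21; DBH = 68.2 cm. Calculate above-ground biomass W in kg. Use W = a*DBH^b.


Formula: W = a * DBH^b  (allometric power law)
DBH^b = 68.2^2.21 = 11289.2078
W = 0.052 * 11289.2078 = 587.0 kg

587.0


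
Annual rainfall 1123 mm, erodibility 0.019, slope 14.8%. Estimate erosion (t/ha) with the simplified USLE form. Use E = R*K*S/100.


Formula: E = R * K * S / 100  (simplified USLE)
R * K = 1123 * 0.019 = 21.337
E = 21.337 * 14.8 / 100 = 3.16 t/ha

3.16


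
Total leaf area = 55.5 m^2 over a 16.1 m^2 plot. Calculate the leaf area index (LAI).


Formula: LAI = total leaf area / ground area  (dimensionless)
LAI = 55.5 m^2 / 16.1 m^2
LAI = 3.45

3.45


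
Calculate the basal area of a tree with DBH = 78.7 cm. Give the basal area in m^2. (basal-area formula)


Formula: BA = pi * (DBH/2)^2 / 10000  (cm^2 to m^2)
Radius = DBH/2 = 78.7/2 = 39.35 cm
BA = pi * 39.35^2 / 10000
   = 4864.5128 cm^2 / 10000
   = 0.4865 m^2

0.4865


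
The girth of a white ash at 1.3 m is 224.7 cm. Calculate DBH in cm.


Formula: DBH = C / pi
DBH = 224.7 / pi
pi = 3.14159...
DBH = 71.5 cm

71.5


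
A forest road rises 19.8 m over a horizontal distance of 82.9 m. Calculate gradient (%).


Formula: Gradient = rise / run * 100
Gradient = 19.8 / 82.9 * 100 = 23.9%

23.9


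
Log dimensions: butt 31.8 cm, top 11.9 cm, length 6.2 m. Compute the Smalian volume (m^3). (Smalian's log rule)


Smalian: V = (A1 + A2)/2 * L,  A = pi*(D/200)^2
A1 = pi*(31.8/200)^2 = 0.079423 m^2
A2 = pi*(11.9/200)^2 = 0.011122 m^2
V = (0.079423+0.011122)/2*6.2 = 0.2807 m^3

0.2807


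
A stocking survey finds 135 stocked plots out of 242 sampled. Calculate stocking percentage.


Formula: Stocking % = stocked plots / total plots * 100
Stocking = 135 / 242 * 100
Stocking = 0.5579 * 100 = 55.8%

55.8


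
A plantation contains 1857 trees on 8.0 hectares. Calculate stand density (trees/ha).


Formula: Stand Density = N_trees / Area_ha
Density = 1857 trees / 8.0 ha
Density = 232 trees/ha

232


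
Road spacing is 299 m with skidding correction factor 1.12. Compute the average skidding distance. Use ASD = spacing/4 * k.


Formula: ASD = (spacing / 4) * correction
Uncorrected distance = spacing / 4 = 299 / 4 = 74.75 m
ASD = 74.75 * 1.12 = 84 m

84


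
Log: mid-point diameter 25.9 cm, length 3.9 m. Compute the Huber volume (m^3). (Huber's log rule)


Huber: V = Am * L,  Am = pi*(Dm/200)^2
Am = pi*(25.9/200)^2 = 0.052685 m^2
V = 0.052685*3.9 = 0.2055 m^3

0.2055


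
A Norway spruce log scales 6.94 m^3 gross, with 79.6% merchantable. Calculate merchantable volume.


Formula: MV = V_total * (merchantable_pct / 100)
Merchantable fraction = 79.6% / 100 = 0.796
MV = 6.94 m^3 * 0.796 = 5.524 m^3

5.524


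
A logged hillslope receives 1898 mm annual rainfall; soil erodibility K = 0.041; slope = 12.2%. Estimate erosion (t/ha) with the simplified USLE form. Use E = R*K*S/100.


Formula: E = R * K * S / 100  (simplified USLE)
R * K = 1898 * 0.041 = 77.818
E = 77.818 * 12.2 / 100 = 9.49 t/ha

9.49


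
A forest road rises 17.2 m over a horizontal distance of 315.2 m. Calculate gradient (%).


Formula: Gradient = rise / run * 100
Gradient = 17.2 / 315.2 * 100 = 5.5%

5.5


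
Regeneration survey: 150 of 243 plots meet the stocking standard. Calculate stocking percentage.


Formula: Stocking % = stocked plots / total plots * 100
Stocking = 150 / 243 * 100
Stocking = 0.6173 * 100 = 61.7%

61.7


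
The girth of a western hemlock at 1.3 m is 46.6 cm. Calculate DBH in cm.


Formula: DBH = C / pi
DBH = 46.6 / pi
pi = 3.14159...
DBH = 14.8 cm

14.8


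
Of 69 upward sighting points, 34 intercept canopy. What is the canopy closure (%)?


Formula: Canopy closure = covered points / total points * 100
Closure = 34 / 69 * 100
Closure = 0.4928 * 100 = 49.3%

49.3


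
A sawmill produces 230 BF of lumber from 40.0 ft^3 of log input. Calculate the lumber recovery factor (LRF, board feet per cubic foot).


Formula: LRF = Lumber Output (BF) / Log Input (ft^3)
LRF = 230 BF / 40.0 ft^3
LRF = 5.75 BF/ft^3

5.75


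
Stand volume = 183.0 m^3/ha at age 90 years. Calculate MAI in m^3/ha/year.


Formula: MAI = Total Volume / Stand Age
MAI = 183.0 m^3/ha / 90 years
MAI = 2.03 m^3/ha/year

2.03


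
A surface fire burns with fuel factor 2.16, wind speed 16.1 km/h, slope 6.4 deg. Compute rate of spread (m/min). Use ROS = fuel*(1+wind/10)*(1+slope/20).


Formula: ROS = fuel * (1 + wind/10) * (1 + slope/20)
Wind factor = 1 + 16.1/10 = 2.61
Slope factor = 1 + 6.4/20 = 1.32
ROS = 2.16 * 2.61 * 1.32 = 7.44 m/min

7.44


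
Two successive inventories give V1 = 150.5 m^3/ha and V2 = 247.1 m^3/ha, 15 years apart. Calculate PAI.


Formula: PAI = (V_T2 - V_T1) / (T2 - T1)
Volume increment = 247.1 - 150.5 = 96.6 m^3/ha
PAI = 96.6 / 15 = 6.44 m^3/ha/year

6.44


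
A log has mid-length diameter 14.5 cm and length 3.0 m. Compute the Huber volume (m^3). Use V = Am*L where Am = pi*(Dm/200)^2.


Huber: V = Am * L,  Am = pi*(Dm/200)^2
Am = pi*(14.5/200)^2 = 0.016513 m^2
V = 0.016513*3.0 = 0.0495 m^3

0.0495


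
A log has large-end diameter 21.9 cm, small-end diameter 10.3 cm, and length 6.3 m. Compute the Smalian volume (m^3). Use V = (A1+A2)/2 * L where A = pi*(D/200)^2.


Smalian: V = (A1 + A2)/2 * L,  A = pi*(D/200)^2
A1 = pi*(21.9/200)^2 = 0.037668 m^2
A2 = pi*(10.3/200)^2 = 0.008332 m^2
V = (0.037668+0.008332)/2*6.3 = 0.1449 m^3

0.1449


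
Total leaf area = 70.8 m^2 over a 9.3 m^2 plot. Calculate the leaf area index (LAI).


Formula: LAI = total leaf area / ground area  (dimensionless)
LAI = 70.8 m^2 / 9.3 m^2
LAI = 7.61

7.61


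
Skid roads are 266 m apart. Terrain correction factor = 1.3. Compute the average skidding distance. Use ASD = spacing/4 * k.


Formula: ASD = (spacing / 4) * correction
Uncorrected distance = spacing / 4 = 266 / 4 = 66.5 m
ASD = 66.5 * 1.3 = 86 m

86


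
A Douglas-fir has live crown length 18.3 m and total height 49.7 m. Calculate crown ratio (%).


Formula: Crown Ratio = (Crown Length / Total Height) * 100
CR = (18.3 m / 49.7 m) * 100
CR = 0.3682 * 100 = 36.8%

36.8


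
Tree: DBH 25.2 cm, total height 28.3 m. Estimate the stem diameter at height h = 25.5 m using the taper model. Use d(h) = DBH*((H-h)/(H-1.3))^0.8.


Taper: d(h) = DBH * ((H - h) / (H - 1.3))^0.8
Numerator = H - h = 28.3 - 25.5 = 2.8 m
Denominator = H - 1.3 = 28.3 - 1.3 = 27.0 m
Ratio = 2.8 / 27.0 = 0.1037
d = 25.2 * 0.1037^0.8 = 4.1 cm

4.1


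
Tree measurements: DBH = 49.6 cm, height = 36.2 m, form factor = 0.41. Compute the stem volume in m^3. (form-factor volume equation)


Formula: V = pi * (DBH/200)^2 * H * ff
Radius = DBH/200 = 49.6/200 = 0.248 m
Radius^2 = 0.248^2 = 0.061504 m^2
V = pi * 0.061504 * 36.2 * 0.41
V = 2.868 m^3

2.868


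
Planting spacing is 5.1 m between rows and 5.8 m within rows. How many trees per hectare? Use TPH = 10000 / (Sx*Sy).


Formula: TPH = 10000 m^2/ha / (spacing_x * spacing_y)
Area per tree = 5.1 m * 5.8 m = 29.58 m^2
TPH = 10000 / 29.58 = 338 trees/ha

338


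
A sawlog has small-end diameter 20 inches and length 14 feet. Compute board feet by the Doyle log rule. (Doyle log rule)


Doyle: BF = (D - 4)^2 * L / 16
Adjusted diameter = 20 - 4 = 16 in
(D-4)^2 = 16^2 = 256
BF = 256 * 14 / 16 = 224 BF

224


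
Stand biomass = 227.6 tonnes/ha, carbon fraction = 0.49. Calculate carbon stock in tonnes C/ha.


Formula: Carbon Stock = Biomass * Carbon Fraction
C = 227.6 t/ha * 0.49
C = 111.5 t C/ha

111.5


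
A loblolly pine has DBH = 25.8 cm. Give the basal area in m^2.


Formula: BA = pi * (DBH/2)^2 / 10000  (cm^2 to m^2)
Radius = DBH/2 = 25.8/2 = 12.9 cm
BA = pi * 12.9^2 / 10000
   = 522.7924 cm^2 / 10000
   = 0.0523 m^2

0.0523


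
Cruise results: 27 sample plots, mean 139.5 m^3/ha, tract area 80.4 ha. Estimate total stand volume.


Formula: Total Volume = Mean Volume per ha * Total Area
Total Volume = 139.5 m^3/ha * 80.4 ha
Total Volume = 11216 m^3

11216


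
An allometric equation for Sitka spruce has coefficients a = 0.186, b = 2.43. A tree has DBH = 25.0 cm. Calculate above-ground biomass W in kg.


Formula: W = a * DBH^b  (allometric power law)
DBH^b = 25.0^2.43 = 2494.5615
W = 0.186 * 2494.5615 = 464.0 kg

464.0


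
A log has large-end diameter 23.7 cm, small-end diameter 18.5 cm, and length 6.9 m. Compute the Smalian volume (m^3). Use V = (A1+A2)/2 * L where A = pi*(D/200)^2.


Smalian: V = (A1 + A2)/2 * L,  A = pi*(D/200)^2
A1 = pi*(23.7/200)^2 = 0.044115 m^2
A2 = pi*(18.5/200)^2 = 0.02688 m^2
V = (0.044115+0.02688)/2*6.9 = 0.2449 m^3

0.2449


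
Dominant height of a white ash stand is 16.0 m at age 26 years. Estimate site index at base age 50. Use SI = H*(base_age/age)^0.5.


Formula: SI = H_dom * (base_age / age)^0.5
Age ratio = 50 / 26 = 1.92308
sqrt(age_ratio) = 1.38675
SI = 16.0 * 1.38675 = 22.2 m

22.2


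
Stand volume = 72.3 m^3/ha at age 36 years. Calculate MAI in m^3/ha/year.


Formula: MAI = Total Volume / Stand Age
MAI = 72.3 m^3/ha / 36 years
MAI = 2.01 m^3/ha/year

2.01


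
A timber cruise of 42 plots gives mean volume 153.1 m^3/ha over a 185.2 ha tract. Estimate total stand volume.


Formula: Total Volume = Mean Volume per ha * Total Area
Total Volume = 153.1 m^3/ha * 185.2 ha
Total Volume = 28354 m^3

28354


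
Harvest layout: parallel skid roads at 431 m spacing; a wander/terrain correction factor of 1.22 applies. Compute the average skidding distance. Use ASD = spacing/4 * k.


Formula: ASD = (spacing / 4) * correction
Uncorrected distance = spacing / 4 = 431 / 4 = 107.75 m
ASD = 107.75 * 1.22 = 131 m

131


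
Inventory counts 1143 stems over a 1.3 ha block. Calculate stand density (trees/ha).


Formula: Stand Density = N_trees / Area_ha
Density = 1143 trees / 1.3 ha
Density = 879 trees/ha

879


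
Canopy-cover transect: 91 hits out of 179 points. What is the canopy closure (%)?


Formula: Canopy closure = covered points / total points * 100
Closure = 91 / 179 * 100
Closure = 0.5084 * 100 = 50.8%

50.8


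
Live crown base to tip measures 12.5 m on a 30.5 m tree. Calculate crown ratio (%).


Formula: Crown Ratio = (Crown Length / Total Height) * 100
CR = (12.5 m / 30.5 m) * 100
CR = 0.4098 * 100 = 41.0%

41.0


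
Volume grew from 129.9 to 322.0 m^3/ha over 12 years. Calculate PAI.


Formula: PAI = (V_T2 - V_T1) / (T2 - T1)
Volume increment = 322.0 - 129.9 = 192.1 m^3/ha
PAI = 192.1 / 12 = 16.01 m^3/ha/year

16.01


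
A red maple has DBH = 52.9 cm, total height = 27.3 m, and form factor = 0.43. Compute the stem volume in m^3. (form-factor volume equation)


Formula: V = pi * (DBH/200)^2 * H * ff
Radius = DBH/200 = 52.9/200 = 0.2645 m
Radius^2 = 0.2645^2 = 0.06996025 m^2
V = pi * 0.06996025 * 27.3 * 0.43
V = 2.58 m^3

2.58


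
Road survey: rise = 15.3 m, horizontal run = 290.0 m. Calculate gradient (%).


Formula: Gradient = rise / run * 100
Gradient = 15.3 / 290.0 * 100 = 5.3%

5.3


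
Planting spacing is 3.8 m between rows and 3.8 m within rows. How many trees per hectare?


Formula: TPH = 10000 m^2/ha / (spacing_x * spacing_y)
Area per tree = 3.8 m * 3.8 m = 14.44 m^2
TPH = 10000 / 14.44 = 693 trees/ha

693


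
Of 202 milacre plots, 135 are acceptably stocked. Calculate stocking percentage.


Formula: Stocking % = stocked plots / total plots * 100
Stocking = 135 / 202 * 100
Stocking = 0.6683 * 100 = 66.8%

66.8


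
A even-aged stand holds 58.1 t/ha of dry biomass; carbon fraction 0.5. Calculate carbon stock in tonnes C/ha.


Formula: Carbon Stock = Biomass * Carbon Fraction
C = 58.1 t/ha * 0.5
C = 29.1 t C/ha

29.1


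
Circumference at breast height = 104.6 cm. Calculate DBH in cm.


Formula: DBH = C / pi
DBH = 104.6 / pi
pi = 3.14159...
DBH = 33.3 cm

33.3


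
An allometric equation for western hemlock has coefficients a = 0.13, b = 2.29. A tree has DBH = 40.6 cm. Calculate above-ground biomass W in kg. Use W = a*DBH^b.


Formula: W = a * DBH^b  (allometric power law)
DBH^b = 40.6^2.29 = 4825.3033
W = 0.13 * 4825.3033 = 627.3 kg

627.3


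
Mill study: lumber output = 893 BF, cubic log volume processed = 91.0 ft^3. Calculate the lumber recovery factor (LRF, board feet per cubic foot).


Formula: LRF = Lumber Output (BF) / Log Input (ft^3)
LRF = 893 BF / 91.0 ft^3
LRF = 9.81 BF/ft^3

9.81


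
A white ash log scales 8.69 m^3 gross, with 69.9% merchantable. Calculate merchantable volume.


Formula: MV = V_total * (merchantable_pct / 100)
Merchantable fraction = 69.9% / 100 = 0.699
MV = 8.69 m^3 * 0.699 = 6.074 m^3

6.074


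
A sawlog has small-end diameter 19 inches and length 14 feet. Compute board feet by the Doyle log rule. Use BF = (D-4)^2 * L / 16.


Doyle: BF = (D - 4)^2 * L / 16
Adjusted diameter = 19 - 4 = 15 in
(D-4)^2 = 15^2 = 225
BF = 225 * 14 / 16 = 197 BF

197


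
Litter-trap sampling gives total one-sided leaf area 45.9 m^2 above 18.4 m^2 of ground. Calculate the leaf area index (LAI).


Formula: LAI = total leaf area / ground area  (dimensionless)
LAI = 45.9 m^2 / 18.4 m^2
LAI = 2.49

2.49


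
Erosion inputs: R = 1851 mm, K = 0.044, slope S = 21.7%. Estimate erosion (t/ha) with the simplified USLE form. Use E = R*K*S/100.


Formula: E = R * K * S / 100  (simplified USLE)
R * K = 1851 * 0.044 = 81.444
E = 81.444 * 21.7 / 100 = 17.67 t/ha

17.67


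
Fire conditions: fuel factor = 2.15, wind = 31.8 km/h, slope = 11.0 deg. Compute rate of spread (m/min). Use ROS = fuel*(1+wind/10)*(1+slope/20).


Formula: ROS = fuel * (1 + wind/10) * (1 + slope/20)
Wind factor = 1 + 31.8/10 = 4.18
Slope factor = 1 + 11.0/20 = 1.55
ROS = 2.15 * 4.18 * 1.55 = 13.93 m/min

13.93


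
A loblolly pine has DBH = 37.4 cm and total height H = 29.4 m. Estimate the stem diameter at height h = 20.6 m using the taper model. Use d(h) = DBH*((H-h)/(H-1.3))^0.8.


Taper: d(h) = DBH * ((H - h) / (H - 1.3))^0.8
Numerator = H - h = 29.4 - 20.6 = 8.8 m
Denominator = H - 1.3 = 29.4 - 1.3 = 28.1 m
Ratio = 8.8 / 28.1 = 0.31317
d = 37.4 * 0.31317^0.8 = 14.8 cm

14.8


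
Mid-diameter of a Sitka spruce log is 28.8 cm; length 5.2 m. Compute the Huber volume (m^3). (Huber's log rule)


Huber: V = Am * L,  Am = pi*(Dm/200)^2
Am = pi*(28.8/200)^2 = 0.065144 m^2
V = 0.065144*5.2 = 0.3387 m^3

0.3387


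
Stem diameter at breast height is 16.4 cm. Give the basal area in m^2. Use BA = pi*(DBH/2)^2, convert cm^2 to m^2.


Formula: BA = pi * (DBH/2)^2 / 10000  (cm^2 to m^2)
Radius = DBH/2 = 16.4/2 = 8.2 cm
BA = pi * 8.2^2 / 10000
   = 211.2407 cm^2 / 10000
   = 0.0211 m^2

0.0211


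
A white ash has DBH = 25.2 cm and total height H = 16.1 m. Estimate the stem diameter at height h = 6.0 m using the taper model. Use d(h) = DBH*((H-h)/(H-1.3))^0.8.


Taper: d(h) = DBH * ((H - h) / (H - 1.3))^0.8
Numerator = H - h = 16.1 - 6.0 = 10.1 m
Denominator = H - 1.3 = 16.1 - 1.3 = 14.8 m
Ratio = 10.1 / 14.8 = 0.68243
d = 25.2 * 0.68243^0.8 = 18.6 cm

18.6


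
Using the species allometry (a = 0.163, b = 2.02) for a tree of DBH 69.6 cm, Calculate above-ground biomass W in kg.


Formula: W = a * DBH^b  (allometric power law)
DBH^b = 69.6^2.02 = 5273.1565
W = 0.163 * 5273.1565 = 859.5 kg

859.5


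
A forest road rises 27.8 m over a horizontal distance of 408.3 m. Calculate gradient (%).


Formula: Gradient = rise / run * 100
Gradient = 27.8 / 408.3 * 100 = 6.8%

6.8


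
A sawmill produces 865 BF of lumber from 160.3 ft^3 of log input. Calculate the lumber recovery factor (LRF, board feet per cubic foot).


Formula: LRF = Lumber Output (BF) / Log Input (ft^3)
LRF = 865 BF / 160.3 ft^3
LRF = 5.4 BF/ft^3

5.4


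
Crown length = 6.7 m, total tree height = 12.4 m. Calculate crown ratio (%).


Formula: Crown Ratio = (Crown Length / Total Height) * 100
CR = (6.7 m / 12.4 m) * 100
CR = 0.5403 * 100 = 54.0%

54.0


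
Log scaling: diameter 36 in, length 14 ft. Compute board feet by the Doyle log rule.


Doyle: BF = (D - 4)^2 * L / 16
Adjusted diameter = 36 - 4 = 32 in
(D-4)^2 = 32^2 = 1024
BF = 1024 * 14 / 16 = 896 BF

896


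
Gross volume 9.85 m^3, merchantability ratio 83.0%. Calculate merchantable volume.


Formula: MV = V_total * (merchantable_pct / 100)
Merchantable fraction = 83.0% / 100 = 0.83
MV = 9.85 m^3 * 0.83 = 8.176 m^3

8.176


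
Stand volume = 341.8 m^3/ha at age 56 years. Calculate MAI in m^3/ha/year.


Formula: MAI = Total Volume / Stand Age
MAI = 341.8 m^3/ha / 56 years
MAI = 6.1 m^3/ha/year

6.1


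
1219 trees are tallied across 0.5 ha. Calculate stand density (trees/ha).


Formula: Stand Density = N_trees / Area_ha
Density = 1219 trees / 0.5 ha
Density = 2438 trees/ha

2438


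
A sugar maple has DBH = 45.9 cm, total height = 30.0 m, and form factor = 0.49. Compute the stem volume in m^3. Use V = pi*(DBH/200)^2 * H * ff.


Formula: V = pi * (DBH/200)^2 * H * ff
Radius = DBH/200 = 45.9/200 = 0.2295 m
Radius^2 = 0.2295^2 = 0.05267025 m^2
V = pi * 0.05267025 * 30.0 * 0.49
V = 2.432 m^3

2.432


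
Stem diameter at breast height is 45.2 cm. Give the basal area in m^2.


Formula: BA = pi * (DBH/2)^2 / 10000  (cm^2 to m^2)
Radius = DBH/2 = 45.2/2 = 22.6 cm
BA = pi * 22.6^2 / 10000
   = 1604.5999 cm^2 / 10000
   = 0.1605 m^2

0.1605


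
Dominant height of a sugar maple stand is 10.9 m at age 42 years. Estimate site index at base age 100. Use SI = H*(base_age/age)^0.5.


Formula: SI = H_dom * (base_age / age)^0.5
Age ratio = 100 / 42 = 2.38095
sqrt(age_ratio) = 1.54303
SI = 10.9 * 1.54303 = 16.8 m

16.8


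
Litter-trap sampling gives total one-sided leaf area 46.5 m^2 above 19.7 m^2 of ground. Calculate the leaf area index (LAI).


Formula: LAI = total leaf area / ground area  (dimensionless)
LAI = 46.5 m^2 / 19.7 m^2
LAI = 2.36

2.36


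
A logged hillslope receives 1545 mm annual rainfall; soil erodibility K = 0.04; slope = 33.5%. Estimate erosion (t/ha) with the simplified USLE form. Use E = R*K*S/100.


Formula: E = R * K * S / 100  (simplified USLE)
R * K = 1545 * 0.04 = 61.8
E = 61.8 * 33.5 / 100 = 20.7 t/ha

20.7


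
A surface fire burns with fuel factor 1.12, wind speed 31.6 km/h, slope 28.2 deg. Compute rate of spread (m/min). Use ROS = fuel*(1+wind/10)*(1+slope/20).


Formula: ROS = fuel * (1 + wind/10) * (1 + slope/20)
Wind factor = 1 + 31.6/10 = 4.16
Slope factor = 1 + 28.2/20 = 2.41
ROS = 1.12 * 4.16 * 2.41 = 11.23 m/min

11.23


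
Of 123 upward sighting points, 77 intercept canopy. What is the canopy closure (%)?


Formula: Canopy closure = covered points / total points * 100
Closure = 77 / 123 * 100
Closure = 0.626 * 100 = 62.6%

62.6


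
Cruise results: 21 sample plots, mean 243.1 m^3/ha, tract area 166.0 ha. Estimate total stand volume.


Formula: Total Volume = Mean Volume per ha * Total Area
Total Volume = 243.1 m^3/ha * 166.0 ha
Total Volume = 40355 m^3

40355


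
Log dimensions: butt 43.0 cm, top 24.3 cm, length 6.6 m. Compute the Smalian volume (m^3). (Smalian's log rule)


Smalian: V = (A1 + A2)/2 * L,  A = pi*(D/200)^2
A1 = pi*(43.0/200)^2 = 0.14522 m^2
A2 = pi*(24.3/200)^2 = 0.046377 m^2
V = (0.14522+0.046377)/2*6.6 = 0.6323 m^3

0.6323


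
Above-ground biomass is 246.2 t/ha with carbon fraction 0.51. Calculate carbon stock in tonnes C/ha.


Formula: Carbon Stock = Biomass * Carbon Fraction
C = 246.2 t/ha * 0.51
C = 125.6 t C/ha

125.6


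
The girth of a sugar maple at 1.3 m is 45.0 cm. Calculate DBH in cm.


Formula: DBH = C / pi
DBH = 45.0 / pi
pi = 3.14159...
DBH = 14.3 cm

14.3


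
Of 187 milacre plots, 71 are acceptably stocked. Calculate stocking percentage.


Formula: Stocking % = stocked plots / total plots * 100
Stocking = 71 / 187 * 100
Stocking = 0.3797 * 100 = 38.0%

38.0


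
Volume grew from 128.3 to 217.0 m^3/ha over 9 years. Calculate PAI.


Formula: PAI = (V_T2 - V_T1) / (T2 - T1)
Volume increment = 217.0 - 128.3 = 88.7 m^3/ha
PAI = 88.7 / 9 = 9.86 m^3/ha/year

9.86


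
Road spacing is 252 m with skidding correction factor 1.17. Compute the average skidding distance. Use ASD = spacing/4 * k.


Formula: ASD = (spacing / 4) * correction
Uncorrected distance = spacing / 4 = 252 / 4 = 63 m
ASD = 63 * 1.17 = 74 m

74


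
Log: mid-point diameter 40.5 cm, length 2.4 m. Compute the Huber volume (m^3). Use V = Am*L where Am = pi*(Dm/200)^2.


Huber: V = Am * L,  Am = pi*(Dm/200)^2
Am = pi*(40.5/200)^2 = 0.128825 m^2
V = 0.128825*2.4 = 0.3092 m^3

0.3092


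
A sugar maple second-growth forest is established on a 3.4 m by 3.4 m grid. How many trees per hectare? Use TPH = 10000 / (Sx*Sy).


Formula: TPH = 10000 m^2/ha / (spacing_x * spacing_y)
Area per tree = 3.4 m * 3.4 m = 11.56 m^2
TPH = 10000 / 11.56 = 865 trees/ha

865


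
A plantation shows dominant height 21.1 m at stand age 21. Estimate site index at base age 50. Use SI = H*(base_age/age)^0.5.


Formula: SI = H_dom * (base_age / age)^0.5
Age ratio = 50 / 21 = 2.38095
sqrt(age_ratio) = 1.54303
SI = 21.1 * 1.54303 = 32.6 m

32.6


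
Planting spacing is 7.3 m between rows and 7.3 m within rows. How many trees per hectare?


Formula: TPH = 10000 m^2/ha / (spacing_x * spacing_y)
Area per tree = 7.3 m * 7.3 m = 53.29 m^2
TPH = 10000 / 53.29 = 188 trees/ha

188


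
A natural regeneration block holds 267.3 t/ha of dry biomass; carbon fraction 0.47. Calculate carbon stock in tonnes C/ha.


Formula: Carbon Stock = Biomass * Carbon Fraction
C = 267.3 t/ha * 0.47
C = 125.6 t C/ha

125.6


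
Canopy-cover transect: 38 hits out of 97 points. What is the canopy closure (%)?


Formula: Canopy closure = covered points / total points * 100
Closure = 38 / 97 * 100
Closure = 0.3918 * 100 = 39.2%

39.2


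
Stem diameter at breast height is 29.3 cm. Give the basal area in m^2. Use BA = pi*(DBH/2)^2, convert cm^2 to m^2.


Formula: BA = pi * (DBH/2)^2 / 10000  (cm^2 to m^2)
Radius = DBH/2 = 29.3/2 = 14.65 cm
BA = pi * 14.65^2 / 10000
   = 674.2565 cm^2 / 10000
   = 0.0674 m^2

0.0674


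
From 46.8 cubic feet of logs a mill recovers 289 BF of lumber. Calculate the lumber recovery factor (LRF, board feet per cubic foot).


Formula: LRF = Lumber Output (BF) / Log Input (ft^3)
LRF = 289 BF / 46.8 ft^3
LRF = 6.18 BF/ft^3

6.18


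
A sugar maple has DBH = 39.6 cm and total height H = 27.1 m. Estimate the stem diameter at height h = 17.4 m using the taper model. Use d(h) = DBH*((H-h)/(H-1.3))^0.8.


Taper: d(h) = DBH * ((H - h) / (H - 1.3))^0.8
Numerator = H - h = 27.1 - 17.4 = 9.7 m
Denominator = H - 1.3 = 27.1 - 1.3 = 25.8 m
Ratio = 9.7 / 25.8 = 0.37597
d = 39.6 * 0.37597^0.8 = 18.1 cm

18.1


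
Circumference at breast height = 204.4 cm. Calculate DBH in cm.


Formula: DBH = C / pi
DBH = 204.4 / pi
pi = 3.14159...
DBH = 65.1 cm

65.1


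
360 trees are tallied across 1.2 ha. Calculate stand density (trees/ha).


Formula: Stand Density = N_trees / Area_ha
Density = 360 trees / 1.2 ha
Density = 300 trees/ha

300


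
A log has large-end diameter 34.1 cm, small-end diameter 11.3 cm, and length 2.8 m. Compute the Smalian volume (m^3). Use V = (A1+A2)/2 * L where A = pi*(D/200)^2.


Smalian: V = (A1 + A2)/2 * L,  A = pi*(D/200)^2
A1 = pi*(34.1/200)^2 = 0.091327 m^2
A2 = pi*(11.3/200)^2 = 0.010029 m^2
V = (0.091327+0.010029)/2*2.8 = 0.1419 m^3

0.1419


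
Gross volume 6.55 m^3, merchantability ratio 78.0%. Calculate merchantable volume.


Formula: MV = V_total * (merchantable_pct / 100)
Merchantable fraction = 78.0% / 100 = 0.78
MV = 6.55 m^3 * 0.78 = 5.109 m^3

5.109


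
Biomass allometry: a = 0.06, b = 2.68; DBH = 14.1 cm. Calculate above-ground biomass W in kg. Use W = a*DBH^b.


Formula: W = a * DBH^b  (allometric power law)
DBH^b = 14.1^2.68 = 1202.0076
W = 0.06 * 1202.0076 = 72.1 kg

72.1


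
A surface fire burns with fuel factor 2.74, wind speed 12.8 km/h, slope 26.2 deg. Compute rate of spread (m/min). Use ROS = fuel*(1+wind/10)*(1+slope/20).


Formula: ROS = fuel * (1 + wind/10) * (1 + slope/20)
Wind factor = 1 + 12.8/10 = 2.28
Slope factor = 1 + 26.2/20 = 2.31
ROS = 2.74 * 2.28 * 2.31 = 14.43 m/min

14.43


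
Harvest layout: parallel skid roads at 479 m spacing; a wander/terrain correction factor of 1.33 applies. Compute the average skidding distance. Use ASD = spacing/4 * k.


Formula: ASD = (spacing / 4) * correction
Uncorrected distance = spacing / 4 = 479 / 4 = 119.75 m
ASD = 119.75 * 1.33 = 159 m

159


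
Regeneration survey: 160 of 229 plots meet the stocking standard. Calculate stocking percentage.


Formula: Stocking % = stocked plots / total plots * 100
Stocking = 160 / 229 * 100
Stocking = 0.6987 * 100 = 69.9%

69.9


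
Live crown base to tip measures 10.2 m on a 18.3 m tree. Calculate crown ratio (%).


Formula: Crown Ratio = (Crown Length / Total Height) * 100
CR = (10.2 m / 18.3 m) * 100
CR = 0.5574 * 100 = 55.7%

55.7


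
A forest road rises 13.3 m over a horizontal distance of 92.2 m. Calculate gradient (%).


Formula: Gradient = rise / run * 100
Gradient = 13.3 / 92.2 * 100 = 14.4%

14.4


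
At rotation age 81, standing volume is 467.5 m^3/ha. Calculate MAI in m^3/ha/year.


Formula: MAI = Total Volume / Stand Age
MAI = 467.5 m^3/ha / 81 years
MAI = 5.77 m^3/ha/year

5.77


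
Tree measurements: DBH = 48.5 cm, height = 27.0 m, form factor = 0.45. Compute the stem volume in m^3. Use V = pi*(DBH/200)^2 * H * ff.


Formula: V = pi * (DBH/200)^2 * H * ff
Radius = DBH/200 = 48.5/200 = 0.2425 m
Radius^2 = 0.2425^2 = 0.05880625 m^2
V = pi * 0.05880625 * 27.0 * 0.45
V = 2.245 m^3

2.245


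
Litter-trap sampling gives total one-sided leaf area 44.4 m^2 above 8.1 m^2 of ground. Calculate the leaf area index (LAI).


Formula: LAI = total leaf area / ground area  (dimensionless)
LAI = 44.4 m^2 / 8.1 m^2
LAI = 5.48

5.48


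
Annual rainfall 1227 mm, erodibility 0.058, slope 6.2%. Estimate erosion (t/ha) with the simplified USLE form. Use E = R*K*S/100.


Formula: E = R * K * S / 100  (simplified USLE)
R * K = 1227 * 0.058 = 71.166
E = 71.166 * 6.2 / 100 = 4.41 t/ha

4.41


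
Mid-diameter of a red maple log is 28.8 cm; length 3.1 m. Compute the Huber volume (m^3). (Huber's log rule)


Huber: V = Am * L,  Am = pi*(Dm/200)^2
Am = pi*(28.8/200)^2 = 0.065144 m^2
V = 0.065144*3.1 = 0.2019 m^3

0.2019


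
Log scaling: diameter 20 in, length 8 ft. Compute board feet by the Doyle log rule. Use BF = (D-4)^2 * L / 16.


Doyle: BF = (D - 4)^2 * L / 16
Adjusted diameter = 20 - 4 = 16 in
(D-4)^2 = 16^2 = 256
BF = 256 * 8 / 16 = 128 BF

128


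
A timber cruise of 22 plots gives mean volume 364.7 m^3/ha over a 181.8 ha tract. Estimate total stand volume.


Formula: Total Volume = Mean Volume per ha * Total Area
Total Volume = 364.7 m^3/ha * 181.8 ha
Total Volume = 66302 m^3

66302


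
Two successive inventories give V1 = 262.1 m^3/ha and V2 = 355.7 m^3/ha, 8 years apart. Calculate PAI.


Formula: PAI = (V_T2 - V_T1) / (T2 - T1)
Volume increment = 355.7 - 262.1 = 93.6 m^3/ha
PAI = 93.6 / 8 = 11.7 m^3/ha/year

11.7


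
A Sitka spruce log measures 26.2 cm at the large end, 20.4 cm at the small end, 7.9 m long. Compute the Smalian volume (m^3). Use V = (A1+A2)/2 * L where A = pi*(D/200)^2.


Smalian: V = (A1 + A2)/2 * L,  A = pi*(D/200)^2
A1 = pi*(26.2/200)^2 = 0.053913 m^2
A2 = pi*(20.4/200)^2 = 0.032685 m^2
V = (0.053913+0.032685)/2*7.9 = 0.3421 m^3

0.3421


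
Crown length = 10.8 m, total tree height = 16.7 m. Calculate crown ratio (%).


Formula: Crown Ratio = (Crown Length / Total Height) * 100
CR = (10.8 m / 16.7 m) * 100
CR = 0.6467 * 100 = 64.7%

64.7


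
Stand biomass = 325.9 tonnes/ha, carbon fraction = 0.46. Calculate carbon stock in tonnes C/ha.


Formula: Carbon Stock = Biomass * Carbon Fraction
C = 325.9 t/ha * 0.46
C = 149.9 t C/ha

149.9


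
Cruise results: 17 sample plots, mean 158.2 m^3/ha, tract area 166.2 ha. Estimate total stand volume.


Formula: Total Volume = Mean Volume per ha * Total Area
Total Volume = 158.2 m^3/ha * 166.2 ha
Total Volume = 26293 m^3

26293


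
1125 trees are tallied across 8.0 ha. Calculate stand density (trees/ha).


Formula: Stand Density = N_trees / Area_ha
Density = 1125 trees / 8.0 ha
Density = 141 trees/ha

141


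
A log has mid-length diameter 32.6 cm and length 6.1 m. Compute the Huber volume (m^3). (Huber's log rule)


Huber: V = Am * L,  Am = pi*(Dm/200)^2
Am = pi*(32.6/200)^2 = 0.083469 m^2
V = 0.083469*6.1 = 0.5092 m^3

0.5092


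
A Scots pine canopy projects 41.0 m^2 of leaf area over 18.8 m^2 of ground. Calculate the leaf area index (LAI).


Formula: LAI = total leaf area / ground area  (dimensionless)
LAI = 41.0 m^2 / 18.8 m^2
LAI = 2.18

2.18


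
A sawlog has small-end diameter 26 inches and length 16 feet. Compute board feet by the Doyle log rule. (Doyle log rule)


Doyle: BF = (D - 4)^2 * L / 16
Adjusted diameter = 26 - 4 = 22 in
(D-4)^2 = 22^2 = 484
BF = 484 * 16 / 16 = 484 BF

484


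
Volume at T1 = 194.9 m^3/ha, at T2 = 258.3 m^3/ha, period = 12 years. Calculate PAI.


Formula: PAI = (V_T2 - V_T1) / (T2 - T1)
Volume increment = 258.3 - 194.9 = 63.4 m^3/ha
PAI = 63.4 / 12 = 5.28 m^3/ha/year

5.28


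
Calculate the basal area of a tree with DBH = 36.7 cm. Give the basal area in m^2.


Formula: BA = pi * (DBH/2)^2 / 10000  (cm^2 to m^2)
Radius = DBH/2 = 36.7/2 = 18.35 cm
BA = pi * 18.35^2 / 10000
   = 1057.8449 cm^2 / 10000
   = 0.1058 m^2

0.1058


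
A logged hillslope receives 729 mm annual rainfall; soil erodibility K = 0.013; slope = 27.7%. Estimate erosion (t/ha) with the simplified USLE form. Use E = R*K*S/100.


Formula: E = R * K * S / 100  (simplified USLE)
R * K = 729 * 0.013 = 9.477
E = 9.477 * 27.7 / 100 = 2.63 t/ha

2.63


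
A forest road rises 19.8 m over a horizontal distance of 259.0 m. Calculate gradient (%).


Formula: Gradient = rise / run * 100
Gradient = 19.8 / 259.0 * 100 = 7.6%

7.6


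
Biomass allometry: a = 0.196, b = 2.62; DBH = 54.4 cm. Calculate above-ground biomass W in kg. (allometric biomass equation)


Formula: W = a * DBH^b  (allometric power law)
DBH^b = 54.4^2.62 = 35258.9291
W = 0.196 * 35258.9291 = 6910.8 kg

6910.8


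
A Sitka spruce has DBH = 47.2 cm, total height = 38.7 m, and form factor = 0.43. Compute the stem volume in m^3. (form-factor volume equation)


Formula: V = pi * (DBH/200)^2 * H * ff
Radius = DBH/200 = 47.2/200 = 0.236 m
Radius^2 = 0.236^2 = 0.055696 m^2
V = pi * 0.055696 * 38.7 * 0.43
V = 2.912 m^3

2.912


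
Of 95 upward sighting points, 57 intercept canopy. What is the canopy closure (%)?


Formula: Canopy closure = covered points / total points * 100
Closure = 57 / 95 * 100
Closure = 0.6 * 100 = 60.0%

60.0


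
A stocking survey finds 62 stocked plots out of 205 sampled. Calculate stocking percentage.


Formula: Stocking % = stocked plots / total plots * 100
Stocking = 62 / 205 * 100
Stocking = 0.3024 * 100 = 30.2%

30.2


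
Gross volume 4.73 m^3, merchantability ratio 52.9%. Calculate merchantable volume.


Formula: MV = V_total * (merchantable_pct / 100)
Merchantable fraction = 52.9% / 100 = 0.529
MV = 4.73 m^3 * 0.529 = 2.502 m^3

2.502


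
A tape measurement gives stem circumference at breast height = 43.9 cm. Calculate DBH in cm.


Formula: DBH = C / pi
DBH = 43.9 / pi
pi = 3.14159...
DBH = 14.0 cm

14.0


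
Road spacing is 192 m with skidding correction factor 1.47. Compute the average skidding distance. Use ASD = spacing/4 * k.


Formula: ASD = (spacing / 4) * correction
Uncorrected distance = spacing / 4 = 192 / 4 = 48 m
ASD = 48 * 1.47 = 71 m

71


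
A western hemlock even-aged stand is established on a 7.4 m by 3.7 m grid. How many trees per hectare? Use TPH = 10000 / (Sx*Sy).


Formula: TPH = 10000 m^2/ha / (spacing_x * spacing_y)
Area per tree = 7.4 m * 3.7 m = 27.38 m^2
TPH = 10000 / 27.38 = 365 trees/ha

365


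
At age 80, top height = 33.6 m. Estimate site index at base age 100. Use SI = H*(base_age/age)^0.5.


Formula: SI = H_dom * (base_age / age)^0.5
Age ratio = 100 / 80 = 1.25
sqrt(age_ratio) = 1.11803
SI = 33.6 * 1.11803 = 37.6 m

37.6


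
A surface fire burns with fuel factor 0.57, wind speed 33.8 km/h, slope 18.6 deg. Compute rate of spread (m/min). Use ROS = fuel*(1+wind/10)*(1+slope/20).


Formula: ROS = fuel * (1 + wind/10) * (1 + slope/20)
Wind factor = 1 + 33.8/10 = 4.38
Slope factor = 1 + 18.6/20 = 1.93
ROS = 0.57 * 4.38 * 1.93 = 4.82 m/min

4.82


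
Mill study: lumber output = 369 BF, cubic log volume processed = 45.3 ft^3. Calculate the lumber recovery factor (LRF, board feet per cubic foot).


Formula: LRF = Lumber Output (BF) / Log Input (ft^3)
LRF = 369 BF / 45.3 ft^3
LRF = 8.15 BF/ft^3

8.15


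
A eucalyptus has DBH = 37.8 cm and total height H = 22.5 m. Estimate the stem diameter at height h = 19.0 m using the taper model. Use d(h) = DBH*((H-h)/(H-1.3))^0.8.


Taper: d(h) = DBH * ((H - h) / (H - 1.3))^0.8
Numerator = H - h = 22.5 - 19.0 = 3.5 m
Denominator = H - 1.3 = 22.5 - 1.3 = 21.2 m
Ratio = 3.5 / 21.2 = 0.16509
d = 37.8 * 0.16509^0.8 = 8.9 cm

8.9


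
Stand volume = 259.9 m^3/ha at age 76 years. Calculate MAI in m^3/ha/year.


Formula: MAI = Total Volume / Stand Age
MAI = 259.9 m^3/ha / 76 years
MAI = 3.42 m^3/ha/year

3.42


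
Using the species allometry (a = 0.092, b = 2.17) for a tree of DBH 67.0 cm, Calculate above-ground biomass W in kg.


Formula: W = a * DBH^b  (allometric power law)
DBH^b = 67.0^2.17 = 9174.4982
W = 0.092 * 9174.4982 = 844.1 kg

844.1


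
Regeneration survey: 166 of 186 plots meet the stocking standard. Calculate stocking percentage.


Formula: Stocking % = stocked plots / total plots * 100
Stocking = 166 / 186 * 100
Stocking = 0.8925 * 100 = 89.2%

89.2


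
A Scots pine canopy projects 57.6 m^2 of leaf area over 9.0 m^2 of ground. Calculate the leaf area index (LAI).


Formula: LAI = total leaf area / ground area  (dimensionless)
LAI = 57.6 m^2 / 9.0 m^2
LAI = 6.4

6.4


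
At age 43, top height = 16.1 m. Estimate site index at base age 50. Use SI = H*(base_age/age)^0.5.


Formula: SI = H_dom * (base_age / age)^0.5
Age ratio = 50 / 43 = 1.16279
sqrt(age_ratio) = 1.07833
SI = 16.1 * 1.07833 = 17.4 m

17.4


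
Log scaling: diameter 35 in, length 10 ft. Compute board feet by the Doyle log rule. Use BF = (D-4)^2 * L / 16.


Doyle: BF = (D - 4)^2 * L / 16
Adjusted diameter = 35 - 4 = 31 in
(D-4)^2 = 31^2 = 961
BF = 961 * 10 / 16 = 601 BF

601


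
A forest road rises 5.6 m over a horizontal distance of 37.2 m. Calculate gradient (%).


Formula: Gradient = rise / run * 100
Gradient = 5.6 / 37.2 * 100 = 15.1%

15.1


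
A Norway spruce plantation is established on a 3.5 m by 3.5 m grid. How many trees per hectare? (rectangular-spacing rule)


Formula: TPH = 10000 m^2/ha / (spacing_x * spacing_y)
Area per tree = 3.5 m * 3.5 m = 12.25 m^2
TPH = 10000 / 12.25 = 816 trees/ha

816


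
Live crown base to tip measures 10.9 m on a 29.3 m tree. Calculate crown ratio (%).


Formula: Crown Ratio = (Crown Length / Total Height) * 100
CR = (10.9 m / 29.3 m) * 100
CR = 0.372 * 100 = 37.2%

37.2


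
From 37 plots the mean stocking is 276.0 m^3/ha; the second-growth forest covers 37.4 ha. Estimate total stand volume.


Formula: Total Volume = Mean Volume per ha * Total Area
Total Volume = 276.0 m^3/ha * 37.4 ha
Total Volume = 10322 m^3

10322


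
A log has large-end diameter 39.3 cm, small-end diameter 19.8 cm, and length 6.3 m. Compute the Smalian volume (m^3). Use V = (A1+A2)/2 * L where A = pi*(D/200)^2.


Smalian: V = (A1 + A2)/2 * L,  A = pi*(D/200)^2
A1 = pi*(39.3/200)^2 = 0.121304 m^2
A2 = pi*(19.8/200)^2 = 0.030791 m^2
V = (0.121304+0.030791)/2*6.3 = 0.4791 m^3

0.4791


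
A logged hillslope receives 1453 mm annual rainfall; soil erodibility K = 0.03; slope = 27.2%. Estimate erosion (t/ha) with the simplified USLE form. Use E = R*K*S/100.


Formula: E = R * K * S / 100  (simplified USLE)
R * K = 1453 * 0.03 = 43.59
E = 43.59 * 27.2 / 100 = 11.86 t/ha

11.86


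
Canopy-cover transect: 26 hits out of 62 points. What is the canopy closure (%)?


Formula: Canopy closure = covered points / total points * 100
Closure = 26 / 62 * 100
Closure = 0.4194 * 100 = 41.9%

41.9


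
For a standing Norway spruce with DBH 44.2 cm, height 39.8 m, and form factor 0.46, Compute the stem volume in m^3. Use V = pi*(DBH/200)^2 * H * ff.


Formula: V = pi * (DBH/200)^2 * H * ff
Radius = DBH/200 = 44.2/200 = 0.221 m
Radius^2 = 0.221^2 = 0.048841 m^2
V = pi * 0.048841 * 39.8 * 0.46
V = 2.809 m^3

2.809


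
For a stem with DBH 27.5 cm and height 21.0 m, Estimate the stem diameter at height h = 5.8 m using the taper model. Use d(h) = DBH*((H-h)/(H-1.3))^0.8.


Taper: d(h) = DBH * ((H - h) / (H - 1.3))^0.8
Numerator = H - h = 21.0 - 5.8 = 15.2 m
Denominator = H - 1.3 = 21.0 - 1.3 = 19.7 m
Ratio = 15.2 / 19.7 = 0.77157
d = 27.5 * 0.77157^0.8 = 22.3 cm

22.3


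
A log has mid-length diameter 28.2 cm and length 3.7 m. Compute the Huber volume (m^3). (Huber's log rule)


Huber: V = Am * L,  Am = pi*(Dm/200)^2
Am = pi*(28.2/200)^2 = 0.062458 m^2
V = 0.062458*3.7 = 0.2311 m^3

0.2311


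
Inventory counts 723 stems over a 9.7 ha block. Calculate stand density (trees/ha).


Formula: Stand Density = N_trees / Area_ha
Density = 723 trees / 9.7 ha
Density = 75 trees/ha

75


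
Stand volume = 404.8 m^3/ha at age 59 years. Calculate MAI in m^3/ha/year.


Formula: MAI = Total Volume / Stand Age
MAI = 404.8 m^3/ha / 59 years
MAI = 6.86 m^3/ha/year

6.86


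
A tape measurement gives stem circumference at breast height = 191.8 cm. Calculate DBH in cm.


Formula: DBH = C / pi
DBH = 191.8 / pi
pi = 3.14159...
DBH = 61.1 cm

61.1


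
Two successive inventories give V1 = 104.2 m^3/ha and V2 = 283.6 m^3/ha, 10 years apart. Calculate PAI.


Formula: PAI = (V_T2 - V_T1) / (T2 - T1)
Volume increment = 283.6 - 104.2 = 179.4 m^3/ha
PAI = 179.4 / 10 = 17.94 m^3/ha/year

17.94


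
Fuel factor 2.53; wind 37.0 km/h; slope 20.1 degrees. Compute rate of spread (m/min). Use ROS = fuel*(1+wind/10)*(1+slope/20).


Formula: ROS = fuel * (1 + wind/10) * (1 + slope/20)
Wind factor = 1 + 37.0/10 = 4.7
Slope factor = 1 + 20.1/20 = 2.005
ROS = 2.53 * 4.7 * 2.005 = 23.84 m/min

23.84


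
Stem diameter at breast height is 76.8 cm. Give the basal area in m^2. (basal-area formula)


Formula: BA = pi * (DBH/2)^2 / 10000  (cm^2 to m^2)
Radius = DBH/2 = 76.8/2 = 38.4 cm
BA = pi * 38.4^2 / 10000
   = 4632.4669 cm^2 / 10000
   = 0.4632 m^2

0.4632


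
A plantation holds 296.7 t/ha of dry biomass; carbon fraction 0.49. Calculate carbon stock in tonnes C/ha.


Formula: Carbon Stock = Biomass * Carbon Fraction
C = 296.7 t/ha * 0.49
C = 145.4 t C/ha

145.4


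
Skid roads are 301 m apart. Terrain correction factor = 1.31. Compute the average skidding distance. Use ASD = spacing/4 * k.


Formula: ASD = (spacing / 4) * correction
Uncorrected distance = spacing / 4 = 301 / 4 = 75.25 m
ASD = 75.25 * 1.31 = 99 m

99


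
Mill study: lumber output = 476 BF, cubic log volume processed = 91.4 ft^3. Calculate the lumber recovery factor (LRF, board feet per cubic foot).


Formula: LRF = Lumber Output (BF) / Log Input (ft^3)
LRF = 476 BF / 91.4 ft^3
LRF = 5.21 BF/ft^3

5.21
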